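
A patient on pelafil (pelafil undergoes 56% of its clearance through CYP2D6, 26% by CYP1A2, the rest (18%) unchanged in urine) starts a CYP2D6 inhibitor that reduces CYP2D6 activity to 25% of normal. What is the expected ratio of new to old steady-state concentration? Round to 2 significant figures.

The CYP2D6 pathway (56% of clearance) is reduced to 0.25× activity: 0.56 × 0.25 = 0.14.
CYP1A2 (26%) and the residual 18% are unaffected.
New clearance relative to baseline: 0.14 + 0.26 + 0.18 = 0.58.
Since steady-state concentration ∝ 1/CL, the ratio is 1 / 0.58 = 1.7.

1.7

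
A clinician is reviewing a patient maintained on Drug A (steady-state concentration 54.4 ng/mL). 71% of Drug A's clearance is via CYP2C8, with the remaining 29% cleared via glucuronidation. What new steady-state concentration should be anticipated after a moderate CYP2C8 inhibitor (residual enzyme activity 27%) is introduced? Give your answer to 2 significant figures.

CYP2C8: 0.71 × 0.27 = 0.1917
Other: 0.29 (unchanged)
CL_new/CL_old = 0.1917 + 0.29 = 0.4817.
Steady-state concentration ∝ 1/CL, so new value = 54.4 / 0.4817 = 1.1 × 10² ng/mL.

1.1 × 10² ng/mL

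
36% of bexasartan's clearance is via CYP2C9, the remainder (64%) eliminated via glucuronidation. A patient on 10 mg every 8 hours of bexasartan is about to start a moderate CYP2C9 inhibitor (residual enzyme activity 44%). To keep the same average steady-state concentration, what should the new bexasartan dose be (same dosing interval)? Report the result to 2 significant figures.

CYP2C9: 0.36 × 0.44 = 0.1584
Other: 0.64 (unchanged)
CL_new/CL_old = 0.1584 + 0.64 = 0.7984.
Exposure is unchanged when dose changes in proportion to clearance. New dose = 10 mg × 0.7984 = 8.0 mg.

8.0 mg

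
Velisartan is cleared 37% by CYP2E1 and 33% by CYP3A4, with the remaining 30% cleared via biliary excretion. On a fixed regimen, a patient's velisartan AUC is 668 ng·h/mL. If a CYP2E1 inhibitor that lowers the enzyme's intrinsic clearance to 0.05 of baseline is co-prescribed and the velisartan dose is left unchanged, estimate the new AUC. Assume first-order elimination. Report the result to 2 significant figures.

1.0 × 10³ ng·h/mL

The CYP2E1 pathway (37% of clearance) is reduced to 0.05× activity: 0.37 × 0.05 = 0.0185.
CYP3A4 (33%) and the residual 30% are unaffected.
New clearance relative to baseline: 0.0185 + 0.33 + 0.3 = 0.6485.
New AUC = baseline ÷ relative clearance = 668 / 0.6485 = 1.0 × 10³ ng·h/mL.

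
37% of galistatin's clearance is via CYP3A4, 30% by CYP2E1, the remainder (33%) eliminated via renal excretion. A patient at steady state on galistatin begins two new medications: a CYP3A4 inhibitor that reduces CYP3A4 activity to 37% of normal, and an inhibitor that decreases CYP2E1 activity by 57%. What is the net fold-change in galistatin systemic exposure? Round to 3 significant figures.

1.68

The CYP3A4 pathway (37% of clearance) is reduced to 0.37× activity: 0.37 × 0.37 = 0.1369.
The CYP2E1 pathway (30% of clearance) is reduced to 0.43× activity: 0.3 × 0.43 = 0.129.
Non-CYP routes (33%) are unchanged.
New clearance relative to baseline: 0.1369 + 0.129 + 0.33 = 0.5959.
Net systemic exposure ratio = 1 / 0.5959 = 1.68.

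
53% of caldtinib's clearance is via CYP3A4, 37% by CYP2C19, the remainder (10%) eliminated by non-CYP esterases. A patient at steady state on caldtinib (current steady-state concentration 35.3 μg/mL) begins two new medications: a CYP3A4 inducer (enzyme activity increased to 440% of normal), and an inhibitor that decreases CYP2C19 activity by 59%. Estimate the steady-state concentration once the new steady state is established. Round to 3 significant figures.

The CYP3A4 pathway (53% of clearance) increases to 4.4× activity: 0.53 × 4.4 = 2.332.
The CYP2C19 pathway (37% of clearance) is reduced to 0.41× activity: 0.37 × 0.41 = 0.1517.
Non-CYP routes (10%) are unchanged.
New clearance relative to baseline: 2.332 + 0.1517 + 0.1 = 2.5837.
New steady-state concentration = 35.3 / 2.5837 = 13.7 μg/mL (concentration scales inversely with clearance).

13.7 μg/mL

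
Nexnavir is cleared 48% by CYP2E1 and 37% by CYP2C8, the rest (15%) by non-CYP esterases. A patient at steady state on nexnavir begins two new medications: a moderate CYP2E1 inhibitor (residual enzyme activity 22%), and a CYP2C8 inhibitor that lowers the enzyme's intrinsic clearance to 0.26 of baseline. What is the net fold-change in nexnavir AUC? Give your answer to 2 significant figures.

2.8

CYP2E1: 0.48 × 0.22 = 0.1056
CYP2C8: 0.37 × 0.26 = 0.0962
Other: 0.15 (unchanged)
Relative clearance = 0.1056 + 0.0962 + 0.15 = 0.3518.
AUC ∝ 1/CL: fold-change = 1 / 0.3518 = 2.8.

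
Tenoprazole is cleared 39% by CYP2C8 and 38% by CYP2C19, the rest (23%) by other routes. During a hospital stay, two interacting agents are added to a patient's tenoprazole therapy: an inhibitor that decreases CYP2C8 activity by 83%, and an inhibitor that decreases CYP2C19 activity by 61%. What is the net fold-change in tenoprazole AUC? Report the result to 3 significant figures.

The CYP2C8 pathway (39% of clearance) drops to 0.17× activity: 0.39 × 0.17 = 0.0663.
The CYP2C19 pathway (38% of clearance) drops to 0.39× activity: 0.38 × 0.39 = 0.1482.
The remaining 23% of clearance is unaffected.
CL_new/CL_old = 0.0663 + 0.1482 + 0.23 = 0.4445.
AUC ∝ 1/CL: fold-change = 1 / 0.4445 = 2.25.

2.25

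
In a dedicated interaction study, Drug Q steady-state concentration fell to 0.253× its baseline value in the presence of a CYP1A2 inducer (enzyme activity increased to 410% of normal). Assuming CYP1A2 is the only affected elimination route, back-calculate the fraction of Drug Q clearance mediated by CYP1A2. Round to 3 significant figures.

0.952

Write x for the fraction cleared via CYP1A2. The observed steady-state concentration change means clearance rose to 1/0.253 = 3.953 of baseline.
Only the CYP1A2 route changed, so 3.953 = x·4.1 + (1 − x), giving x = 0.952.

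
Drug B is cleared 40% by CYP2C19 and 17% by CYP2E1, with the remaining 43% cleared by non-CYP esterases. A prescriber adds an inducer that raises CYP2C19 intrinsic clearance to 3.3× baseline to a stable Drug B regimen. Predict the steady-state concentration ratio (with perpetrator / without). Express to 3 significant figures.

The CYP2C19 pathway (40% of clearance) is boosted to 3.3× activity: 0.4 × 3.3 = 1.32.
CYP2E1 (17%) and the residual 43% are unaffected.
Relative clearance = 1.32 + 0.17 + 0.43 = 1.92.
Since steady-state concentration ∝ 1/CL, the ratio is 1 / 1.92 = 0.521.

0.521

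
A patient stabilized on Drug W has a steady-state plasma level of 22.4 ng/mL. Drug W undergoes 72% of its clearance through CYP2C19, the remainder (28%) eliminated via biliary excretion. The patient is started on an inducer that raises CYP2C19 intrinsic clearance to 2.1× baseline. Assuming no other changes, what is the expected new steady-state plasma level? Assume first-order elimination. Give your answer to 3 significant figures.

12.5 ng/mL

The CYP2C19 pathway (72% of clearance) is boosted to 2.1× activity: 0.72 × 2.1 = 1.512.
The remaining 28% of clearance is unaffected.
New clearance relative to baseline: 1.512 + 0.28 = 1.792.
With dosing unchanged, steady-state plasma level scales as 1/CL: 22.4 / 1.792 = 12.5 ng/mL.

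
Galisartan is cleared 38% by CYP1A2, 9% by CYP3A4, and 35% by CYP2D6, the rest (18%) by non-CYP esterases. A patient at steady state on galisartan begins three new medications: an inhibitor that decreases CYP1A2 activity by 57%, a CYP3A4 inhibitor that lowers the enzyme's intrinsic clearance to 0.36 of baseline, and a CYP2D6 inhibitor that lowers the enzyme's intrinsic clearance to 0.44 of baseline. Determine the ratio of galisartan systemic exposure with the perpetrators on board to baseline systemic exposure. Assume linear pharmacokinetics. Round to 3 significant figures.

CYP1A2: 0.38 × 0.43 = 0.1634
CYP3A4: 0.09 × 0.36 = 0.0324
CYP2D6: 0.35 × 0.44 = 0.154
Other: 0.18 (unchanged)
Relative clearance = 0.1634 + 0.0324 + 0.154 + 0.18 = 0.5298.
Systemic exposure ∝ 1/CL: fold-change = 1 / 0.5298 = 1.89.

1.89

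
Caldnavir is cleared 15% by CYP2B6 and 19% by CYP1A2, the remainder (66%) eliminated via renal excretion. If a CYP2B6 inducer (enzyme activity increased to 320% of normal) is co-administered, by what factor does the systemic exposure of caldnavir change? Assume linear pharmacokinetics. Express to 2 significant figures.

CYP2B6: 0.15 × 3.2 = 0.48
CYP1A2: 0.19 (unchanged)
Other: 0.66 (unchanged)
CL_new/CL_old = 0.48 + 0.19 + 0.66 = 1.33.
Systemic exposure is inversely proportional to clearance, so the fold-change is 1 / 1.33 = 0.75.

0.75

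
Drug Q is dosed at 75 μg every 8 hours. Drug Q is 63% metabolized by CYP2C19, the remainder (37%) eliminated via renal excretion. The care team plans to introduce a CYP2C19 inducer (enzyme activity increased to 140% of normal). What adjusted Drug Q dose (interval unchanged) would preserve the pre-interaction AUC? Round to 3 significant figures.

93.9 μg

CYP2C19: 0.63 × 1.4 = 0.882
Other: 0.37 (unchanged)
Relative clearance = 0.882 + 0.37 = 1.252.
Css,avg = (dose rate)/CL, so holding Css fixed requires dose ∝ CL: 75 × 1.252 = 93.9 μg.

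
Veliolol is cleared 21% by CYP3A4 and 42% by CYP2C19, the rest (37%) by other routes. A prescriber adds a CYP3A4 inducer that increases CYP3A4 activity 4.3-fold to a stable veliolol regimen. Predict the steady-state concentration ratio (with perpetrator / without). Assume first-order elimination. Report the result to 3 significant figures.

CYP3A4: 0.21 × 4.3 = 0.903
CYP2C19: 0.42 (unchanged)
Other: 0.37 (unchanged)
CL_new/CL_old = 0.903 + 0.42 + 0.37 = 1.693.
Since steady-state concentration ∝ 1/CL, the ratio is 1 / 1.693 = 0.591.

0.591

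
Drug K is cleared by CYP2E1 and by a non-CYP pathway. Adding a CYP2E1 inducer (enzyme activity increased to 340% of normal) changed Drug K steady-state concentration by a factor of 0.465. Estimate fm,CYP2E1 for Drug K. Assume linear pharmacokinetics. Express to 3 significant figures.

CL'/CL = 1 / 0.465 = 2.151
3.4·fm + (1 − fm) = 2.151
fm = (2.151 − 1) / (3.4 − 1) = 0.479

0.479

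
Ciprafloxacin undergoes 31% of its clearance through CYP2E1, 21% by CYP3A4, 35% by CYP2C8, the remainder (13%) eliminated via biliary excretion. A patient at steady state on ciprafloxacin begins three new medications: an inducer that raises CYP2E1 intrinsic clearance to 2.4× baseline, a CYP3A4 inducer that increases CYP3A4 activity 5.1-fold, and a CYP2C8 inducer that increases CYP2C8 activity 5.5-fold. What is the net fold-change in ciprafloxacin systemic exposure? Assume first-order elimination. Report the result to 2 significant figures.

The CYP2E1 pathway (31% of clearance) is boosted to 2.4× activity: 0.31 × 2.4 = 0.744.
The CYP3A4 pathway (21% of clearance) is boosted to 5.1× activity: 0.21 × 5.1 = 1.071.
The CYP2C8 pathway (35% of clearance) increases to 5.5× activity: 0.35 × 5.5 = 1.925.
The remaining 13% of clearance is unaffected.
CL_new/CL_old = 0.744 + 1.071 + 1.925 + 0.13 = 3.87.
Net systemic exposure ratio = 1 / 3.87 = 0.26.

0.26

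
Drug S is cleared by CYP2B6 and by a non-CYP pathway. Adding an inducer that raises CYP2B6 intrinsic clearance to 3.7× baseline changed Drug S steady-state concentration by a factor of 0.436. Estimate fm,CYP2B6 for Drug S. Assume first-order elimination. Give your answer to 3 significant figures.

Write x for the fraction cleared via CYP2B6. The observed steady-state concentration change means clearance rose to 1/0.436 = 2.294 of baseline.
Only the CYP2B6 route changed, so 2.294 = x·3.7 + (1 − x), giving x = 0.479.

0.479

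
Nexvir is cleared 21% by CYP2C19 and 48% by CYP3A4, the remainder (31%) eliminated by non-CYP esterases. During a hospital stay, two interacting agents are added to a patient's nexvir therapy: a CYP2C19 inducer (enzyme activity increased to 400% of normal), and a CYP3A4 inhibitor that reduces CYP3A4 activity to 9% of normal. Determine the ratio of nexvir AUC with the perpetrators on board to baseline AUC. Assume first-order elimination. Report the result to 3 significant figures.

CYP2C19: 0.21 × 4 = 0.84
CYP3A4: 0.48 × 0.09 = 0.0432
Other: 0.31 (unchanged)
Relative clearance = 0.84 + 0.0432 + 0.31 = 1.1932.
Net AUC ratio = 1 / 1.1932 = 0.838.

0.838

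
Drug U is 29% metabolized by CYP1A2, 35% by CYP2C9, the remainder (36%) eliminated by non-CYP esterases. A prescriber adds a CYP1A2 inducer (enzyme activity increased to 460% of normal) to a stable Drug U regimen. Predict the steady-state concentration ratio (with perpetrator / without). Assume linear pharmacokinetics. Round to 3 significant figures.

0.489

The CYP1A2 pathway (29% of clearance) increases to 4.6× activity: 0.29 × 4.6 = 1.334.
CYP2C9 (35%) and the residual 36% are unaffected.
New clearance relative to baseline: 1.334 + 0.35 + 0.36 = 2.044.
Since steady-state concentration ∝ 1/CL, the ratio is 1 / 2.044 = 0.489.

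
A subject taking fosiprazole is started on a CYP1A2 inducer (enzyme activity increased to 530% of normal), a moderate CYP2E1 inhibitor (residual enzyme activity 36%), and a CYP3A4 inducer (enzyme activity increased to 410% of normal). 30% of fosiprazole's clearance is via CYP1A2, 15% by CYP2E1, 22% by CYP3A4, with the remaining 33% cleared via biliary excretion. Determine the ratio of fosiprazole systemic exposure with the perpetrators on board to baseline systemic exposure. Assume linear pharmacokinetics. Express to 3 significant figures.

0.348

CYP1A2: 0.3 × 5.3 = 1.59
CYP2E1: 0.15 × 0.36 = 0.054
CYP3A4: 0.22 × 4.1 = 0.902
Other: 0.33 (unchanged)
New clearance relative to baseline: 1.59 + 0.054 + 0.902 + 0.33 = 2.876.
Net systemic exposure ratio = 1 / 2.876 = 0.348.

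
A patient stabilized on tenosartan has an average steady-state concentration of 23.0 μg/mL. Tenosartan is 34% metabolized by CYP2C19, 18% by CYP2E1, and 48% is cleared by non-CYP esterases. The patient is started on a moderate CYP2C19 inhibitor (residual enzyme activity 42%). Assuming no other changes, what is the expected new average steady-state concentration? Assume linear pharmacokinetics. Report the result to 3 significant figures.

28.6 μg/mL

The CYP2C19 pathway (34% of clearance) falls to 0.42× activity: 0.34 × 0.42 = 0.1428.
CYP2E1 (18%) and the residual 48% are unaffected.
Relative clearance = 0.1428 + 0.18 + 0.48 = 0.8028.
With dosing unchanged, average steady-state concentration scales as 1/CL: 23.0 / 0.8028 = 28.6 μg/mL.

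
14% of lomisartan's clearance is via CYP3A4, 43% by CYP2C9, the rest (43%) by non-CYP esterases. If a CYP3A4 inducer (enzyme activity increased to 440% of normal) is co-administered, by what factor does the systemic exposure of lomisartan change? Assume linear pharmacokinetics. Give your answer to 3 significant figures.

The CYP3A4 pathway (14% of clearance) is boosted to 4.4× activity: 0.14 × 4.4 = 0.616.
CYP2C9 (43%) and the residual 43% are unaffected.
CL_new/CL_old = 0.616 + 0.43 + 0.43 = 1.476.
Since systemic exposure ∝ 1/CL, the ratio is 1 / 1.476 = 0.678.

0.678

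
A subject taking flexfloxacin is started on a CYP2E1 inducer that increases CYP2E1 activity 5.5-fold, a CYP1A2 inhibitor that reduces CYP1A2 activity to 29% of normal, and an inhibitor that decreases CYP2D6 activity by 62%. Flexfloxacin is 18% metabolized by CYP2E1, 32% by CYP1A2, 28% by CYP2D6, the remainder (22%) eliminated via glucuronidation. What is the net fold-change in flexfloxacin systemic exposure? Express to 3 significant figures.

0.710

CYP2E1: 0.18 × 5.5 = 0.99
CYP1A2: 0.32 × 0.29 = 0.0928
CYP2D6: 0.28 × 0.38 = 0.1064
Other: 0.22 (unchanged)
New clearance relative to baseline: 0.99 + 0.0928 + 0.1064 + 0.22 = 1.4092.
Systemic exposure ∝ 1/CL: fold-change = 1 / 1.4092 = 0.710.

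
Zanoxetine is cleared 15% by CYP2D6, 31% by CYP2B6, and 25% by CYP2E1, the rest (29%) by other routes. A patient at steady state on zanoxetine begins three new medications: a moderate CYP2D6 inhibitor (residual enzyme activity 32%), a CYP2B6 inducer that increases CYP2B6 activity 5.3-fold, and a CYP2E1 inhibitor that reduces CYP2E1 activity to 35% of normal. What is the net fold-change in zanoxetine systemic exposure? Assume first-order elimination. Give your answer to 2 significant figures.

0.48

CYP2D6: 0.15 × 0.32 = 0.048
CYP2B6: 0.31 × 5.3 = 1.643
CYP2E1: 0.25 × 0.35 = 0.0875
Other: 0.29 (unchanged)
New clearance relative to baseline: 0.048 + 1.643 + 0.0875 + 0.29 = 2.0685.
Net systemic exposure ratio = 1 / 2.0685 = 0.48.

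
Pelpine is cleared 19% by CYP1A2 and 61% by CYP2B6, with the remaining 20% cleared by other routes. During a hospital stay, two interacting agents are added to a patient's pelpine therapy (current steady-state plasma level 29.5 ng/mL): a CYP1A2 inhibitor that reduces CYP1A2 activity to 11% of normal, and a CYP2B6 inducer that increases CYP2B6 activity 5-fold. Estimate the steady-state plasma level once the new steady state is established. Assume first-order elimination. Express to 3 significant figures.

9.02 ng/mL

The CYP1A2 pathway (19% of clearance) drops to 0.11× activity: 0.19 × 0.11 = 0.0209.
The CYP2B6 pathway (61% of clearance) rises to 5× activity: 0.61 × 5 = 3.05.
Non-CYP routes (20%) are unchanged.
Relative clearance = 0.0209 + 3.05 + 0.2 = 3.2709.
Dividing the baseline by the relative clearance: 29.5 / 3.2709 = 9.02 ng/mL.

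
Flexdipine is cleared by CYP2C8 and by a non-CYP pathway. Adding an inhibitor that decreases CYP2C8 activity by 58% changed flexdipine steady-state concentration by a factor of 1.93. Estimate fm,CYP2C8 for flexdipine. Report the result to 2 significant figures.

0.83

CL'/CL = 1 / 1.93 = 0.5181
0.42·fm + (1 − fm) = 0.5181
fm = (0.5181 − 1) / (0.42 − 1) = 0.83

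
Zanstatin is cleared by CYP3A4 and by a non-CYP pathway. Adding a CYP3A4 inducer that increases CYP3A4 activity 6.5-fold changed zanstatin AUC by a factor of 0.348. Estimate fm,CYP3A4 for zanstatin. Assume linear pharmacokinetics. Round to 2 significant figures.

0.34

Write x for the fraction cleared via CYP3A4. The observed AUC change means clearance rose to 1/0.348 = 2.874 of baseline.
Only the CYP3A4 route changed, so 2.874 = x·6.5 + (1 − x), giving x = 0.34.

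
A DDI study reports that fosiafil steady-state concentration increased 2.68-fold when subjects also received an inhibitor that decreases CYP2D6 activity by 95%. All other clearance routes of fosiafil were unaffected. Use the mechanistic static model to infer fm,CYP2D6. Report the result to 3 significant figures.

0.660

CL'/CL = 1 / 2.68 = 0.3731
0.05·fm + (1 − fm) = 0.3731
fm = (0.3731 − 1) / (0.05 − 1) = 0.660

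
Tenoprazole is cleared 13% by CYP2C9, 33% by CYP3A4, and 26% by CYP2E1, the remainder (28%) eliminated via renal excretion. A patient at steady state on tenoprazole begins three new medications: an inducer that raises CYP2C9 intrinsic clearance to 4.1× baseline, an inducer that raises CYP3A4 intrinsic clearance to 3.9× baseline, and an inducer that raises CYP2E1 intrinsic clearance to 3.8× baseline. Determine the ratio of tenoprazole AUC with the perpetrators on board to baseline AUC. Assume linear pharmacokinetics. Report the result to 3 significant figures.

The CYP2C9 pathway (13% of clearance) increases to 4.1× activity: 0.13 × 4.1 = 0.533.
The CYP3A4 pathway (33% of clearance) increases to 3.9× activity: 0.33 × 3.9 = 1.287.
The CYP2E1 pathway (26% of clearance) rises to 3.8× activity: 0.26 × 3.8 = 0.988.
The remaining 28% of clearance is unaffected.
Relative clearance = 0.533 + 1.287 + 0.988 + 0.28 = 3.088.
Because AUC varies inversely with clearance, the combined effect is 1 / 3.088 = 0.324.

0.324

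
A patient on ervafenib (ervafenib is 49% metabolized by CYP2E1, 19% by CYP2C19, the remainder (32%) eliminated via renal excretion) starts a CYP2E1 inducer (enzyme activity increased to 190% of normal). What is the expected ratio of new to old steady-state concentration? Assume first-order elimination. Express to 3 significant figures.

The CYP2E1 pathway (49% of clearance) increases to 1.9× activity: 0.49 × 1.9 = 0.931.
CYP2C19 (19%) and the residual 32% are unaffected.
Relative clearance = 0.931 + 0.19 + 0.32 = 1.441.
Steady-state concentration ratio = CL_old/CL_new = 1 / 1.441 = 0.694.

0.694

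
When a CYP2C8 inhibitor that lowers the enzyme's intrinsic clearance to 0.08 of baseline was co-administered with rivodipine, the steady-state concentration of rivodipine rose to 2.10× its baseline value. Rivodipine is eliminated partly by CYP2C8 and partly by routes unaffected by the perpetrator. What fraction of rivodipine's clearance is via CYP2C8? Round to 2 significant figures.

Write x for the fraction cleared via CYP2C8. The observed steady-state concentration change means clearance fell to 1/2.10 = 0.4762 of baseline.
Only the CYP2C8 route changed, so 0.4762 = x·0.08 + (1 − x), giving x = 0.57.

0.57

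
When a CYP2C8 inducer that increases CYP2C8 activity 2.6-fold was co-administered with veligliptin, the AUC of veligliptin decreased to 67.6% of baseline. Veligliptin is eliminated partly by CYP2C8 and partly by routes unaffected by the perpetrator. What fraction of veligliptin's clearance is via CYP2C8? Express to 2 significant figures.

0.30

Let x = fm,CYP2C8. Because AUC ∝ 1/CL, relative clearance rose to 1/0.676 = 1.479.
Setting x·2.6 + (1 − x) = 1.479 and solving: x = (1.479 − 1)/(2.6 − 1) = 0.30.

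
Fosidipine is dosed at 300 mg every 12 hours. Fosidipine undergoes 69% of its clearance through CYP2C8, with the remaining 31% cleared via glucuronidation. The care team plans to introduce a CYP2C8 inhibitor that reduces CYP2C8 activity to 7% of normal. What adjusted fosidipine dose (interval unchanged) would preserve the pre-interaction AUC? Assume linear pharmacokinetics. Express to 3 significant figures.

The CYP2C8 pathway (69% of clearance) is reduced to 0.07× activity: 0.69 × 0.07 = 0.0483.
The remaining 31% of clearance is unaffected.
CL_new/CL_old = 0.0483 + 0.31 = 0.3583.
Css,avg = (dose rate)/CL, so holding Css fixed requires dose ∝ CL: 300 × 0.3583 = 107 mg.

107 mg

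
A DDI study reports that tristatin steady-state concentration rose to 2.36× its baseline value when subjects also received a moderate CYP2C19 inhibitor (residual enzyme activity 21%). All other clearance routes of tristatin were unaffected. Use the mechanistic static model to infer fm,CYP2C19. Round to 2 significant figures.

Let x = fm,CYP2C19. Because steady-state concentration ∝ 1/CL, relative clearance fell to 1/2.36 = 0.4237.
Only the CYP2C19 route changed, so 0.4237 = x·0.21 + (1 − x), giving x = 0.73.

0.73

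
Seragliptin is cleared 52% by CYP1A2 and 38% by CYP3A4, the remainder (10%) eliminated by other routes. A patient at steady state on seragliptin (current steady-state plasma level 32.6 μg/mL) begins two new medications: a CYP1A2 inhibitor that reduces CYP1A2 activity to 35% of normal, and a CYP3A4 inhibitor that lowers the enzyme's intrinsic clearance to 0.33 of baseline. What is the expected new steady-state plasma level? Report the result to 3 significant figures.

The CYP1A2 pathway (52% of clearance) drops to 0.35× activity: 0.52 × 0.35 = 0.182.
The CYP3A4 pathway (38% of clearance) falls to 0.33× activity: 0.38 × 0.33 = 0.1254.
The remaining 10% of clearance is unaffected.
CL_new/CL_old = 0.182 + 0.1254 + 0.1 = 0.4074.
Steady-state plasma level ∝ 1/CL: new value = 32.6 / 0.4074 = 80.0 μg/mL.

80.0 μg/mL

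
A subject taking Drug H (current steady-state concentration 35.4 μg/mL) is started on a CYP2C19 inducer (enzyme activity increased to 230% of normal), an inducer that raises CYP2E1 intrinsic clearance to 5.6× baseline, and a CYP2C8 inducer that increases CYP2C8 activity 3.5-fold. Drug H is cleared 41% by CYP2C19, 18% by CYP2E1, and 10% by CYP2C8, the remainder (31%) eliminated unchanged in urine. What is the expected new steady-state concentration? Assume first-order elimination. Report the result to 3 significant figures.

13.6 μg/mL

The CYP2C19 pathway (41% of clearance) rises to 2.3× activity: 0.41 × 2.3 = 0.943.
The CYP2E1 pathway (18% of clearance) is boosted to 5.6× activity: 0.18 × 5.6 = 1.008.
The CYP2C8 pathway (10% of clearance) increases to 3.5× activity: 0.1 × 3.5 = 0.35.
Non-CYP routes (31%) are unchanged.
CL_new/CL_old = 0.943 + 1.008 + 0.35 + 0.31 = 2.611.
Steady-state concentration ∝ 1/CL: new value = 35.4 / 2.611 = 13.6 μg/mL.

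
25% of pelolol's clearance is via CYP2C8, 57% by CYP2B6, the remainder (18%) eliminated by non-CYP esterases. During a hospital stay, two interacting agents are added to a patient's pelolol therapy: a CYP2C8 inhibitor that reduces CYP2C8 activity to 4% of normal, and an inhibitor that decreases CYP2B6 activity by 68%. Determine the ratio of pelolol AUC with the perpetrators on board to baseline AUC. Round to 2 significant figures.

2.7

CYP2C8: 0.25 × 0.04 = 0.01
CYP2B6: 0.57 × 0.32 = 0.1824
Other: 0.18 (unchanged)
CL_new/CL_old = 0.01 + 0.1824 + 0.18 = 0.3724.
Because AUC varies inversely with clearance, the combined effect is 1 / 0.3724 = 2.7.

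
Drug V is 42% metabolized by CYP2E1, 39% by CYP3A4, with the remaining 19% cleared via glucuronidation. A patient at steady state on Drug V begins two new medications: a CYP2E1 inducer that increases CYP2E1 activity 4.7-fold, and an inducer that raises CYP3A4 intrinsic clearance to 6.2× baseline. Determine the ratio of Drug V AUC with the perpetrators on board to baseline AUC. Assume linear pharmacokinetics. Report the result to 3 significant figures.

CYP2E1: 0.42 × 4.7 = 1.974
CYP3A4: 0.39 × 6.2 = 2.418
Other: 0.19 (unchanged)
New clearance relative to baseline: 1.974 + 2.418 + 0.19 = 4.582.
Because AUC varies inversely with clearance, the combined effect is 1 / 4.582 = 0.218.

0.218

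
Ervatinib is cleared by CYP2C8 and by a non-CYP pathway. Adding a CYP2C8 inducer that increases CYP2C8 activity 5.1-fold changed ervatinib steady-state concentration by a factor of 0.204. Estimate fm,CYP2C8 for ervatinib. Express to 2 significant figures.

0.95

CL'/CL = 1 / 0.204 = 4.902
5.1·fm + (1 − fm) = 4.902
fm = (4.902 − 1) / (5.1 − 1) = 0.95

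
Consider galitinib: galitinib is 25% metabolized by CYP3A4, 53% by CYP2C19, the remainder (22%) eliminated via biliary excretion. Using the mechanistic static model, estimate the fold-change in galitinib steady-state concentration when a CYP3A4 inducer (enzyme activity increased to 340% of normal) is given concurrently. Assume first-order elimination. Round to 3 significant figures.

The CYP3A4 pathway (25% of clearance) is boosted to 3.4× activity: 0.25 × 3.4 = 0.85.
CYP2C19 (53%) and the residual 22% are unaffected.
CL_new/CL_old = 0.85 + 0.53 + 0.22 = 1.6.
Since steady-state concentration ∝ 1/CL, the ratio is 1 / 1.6 = 0.625.

0.625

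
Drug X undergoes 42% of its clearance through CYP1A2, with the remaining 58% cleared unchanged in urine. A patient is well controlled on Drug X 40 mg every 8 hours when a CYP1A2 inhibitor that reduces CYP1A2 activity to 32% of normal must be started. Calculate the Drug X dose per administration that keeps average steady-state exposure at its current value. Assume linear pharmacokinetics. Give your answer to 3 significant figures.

The CYP1A2 pathway (42% of clearance) is reduced to 0.32× activity: 0.42 × 0.32 = 0.1344.
The remaining 58% of clearance is unaffected.
New clearance relative to baseline: 0.1344 + 0.58 = 0.7144.
Exposure is unchanged when dose changes in proportion to clearance. New dose = 40 mg × 0.7144 = 28.6 mg.

28.6 mg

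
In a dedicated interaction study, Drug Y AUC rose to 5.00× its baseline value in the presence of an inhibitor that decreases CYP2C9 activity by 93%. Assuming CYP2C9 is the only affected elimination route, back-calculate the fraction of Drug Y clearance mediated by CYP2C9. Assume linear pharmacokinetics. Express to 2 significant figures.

Call the CYP2C9 fraction fm. After the interaction, CL_new/CL_old = fm × 0.07 + (1 − fm).
AUC ratio = 1 / (new CL fraction), so new CL fraction = 1 / 5.00 = 0.2.
fm × 0.07 + 1 − fm = 0.2  ⇒  fm × (0.07 − 1) = −0.8  ⇒  fm = 0.86.

0.86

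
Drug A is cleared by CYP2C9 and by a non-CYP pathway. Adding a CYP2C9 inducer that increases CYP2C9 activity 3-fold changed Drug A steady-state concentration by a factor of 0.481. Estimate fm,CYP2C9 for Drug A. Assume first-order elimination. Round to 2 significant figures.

0.54

Let fm be the CYP2C9 fraction. New clearance relative to baseline = fm × 3 + (1 − fm).
Steady-state concentration ratio = 1 / (new CL fraction), so new CL fraction = 1 / 0.481 = 2.079.
fm × 3 + 1 − fm = 2.079  ⇒  fm × (3 − 1) = 1.079  ⇒  fm = 0.54.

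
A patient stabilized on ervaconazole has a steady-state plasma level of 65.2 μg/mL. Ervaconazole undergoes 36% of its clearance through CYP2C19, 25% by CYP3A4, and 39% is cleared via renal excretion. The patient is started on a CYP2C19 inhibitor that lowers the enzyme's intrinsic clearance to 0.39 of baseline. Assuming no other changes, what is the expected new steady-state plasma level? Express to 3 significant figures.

83.5 μg/mL

The CYP2C19 pathway (36% of clearance) drops to 0.39× activity: 0.36 × 0.39 = 0.1404.
CYP3A4 (25%) and the residual 39% are unaffected.
New clearance relative to baseline: 0.1404 + 0.25 + 0.39 = 0.7804.
With dosing unchanged, steady-state plasma level scales as 1/CL: 65.2 / 0.7804 = 83.5 μg/mL.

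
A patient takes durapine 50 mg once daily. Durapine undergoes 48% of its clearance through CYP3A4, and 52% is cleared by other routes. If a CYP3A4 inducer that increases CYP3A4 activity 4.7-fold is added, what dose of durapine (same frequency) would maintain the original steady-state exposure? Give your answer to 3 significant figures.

CYP3A4: 0.48 × 4.7 = 2.256
Other: 0.52 (unchanged)
New clearance relative to baseline: 2.256 + 0.52 = 2.776.
Css,avg = (dose rate)/CL, so holding Css fixed requires dose ∝ CL: 50 × 2.776 = 139 mg.

139 mg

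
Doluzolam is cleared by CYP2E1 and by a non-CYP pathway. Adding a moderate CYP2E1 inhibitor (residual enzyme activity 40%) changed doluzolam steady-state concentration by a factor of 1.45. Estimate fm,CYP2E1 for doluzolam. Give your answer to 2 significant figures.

0.52

Let fm be the CYP2E1 fraction. New clearance relative to baseline = fm × 0.4 + (1 − fm).
Steady-state concentration ratio = 1 / (new CL fraction), so new CL fraction = 1 / 1.45 = 0.6897.
fm × 0.4 + 1 − fm = 0.6897  ⇒  fm × (0.4 − 1) = −0.3103  ⇒  fm = 0.52.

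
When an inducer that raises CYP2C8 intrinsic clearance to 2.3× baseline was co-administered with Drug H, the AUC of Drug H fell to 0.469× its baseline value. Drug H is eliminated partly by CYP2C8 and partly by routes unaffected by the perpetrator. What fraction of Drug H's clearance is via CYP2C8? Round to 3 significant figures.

CL'/CL = 1 / 0.469 = 2.132
2.3·fm + (1 − fm) = 2.132
fm = (2.132 − 1) / (2.3 − 1) = 0.871

0.871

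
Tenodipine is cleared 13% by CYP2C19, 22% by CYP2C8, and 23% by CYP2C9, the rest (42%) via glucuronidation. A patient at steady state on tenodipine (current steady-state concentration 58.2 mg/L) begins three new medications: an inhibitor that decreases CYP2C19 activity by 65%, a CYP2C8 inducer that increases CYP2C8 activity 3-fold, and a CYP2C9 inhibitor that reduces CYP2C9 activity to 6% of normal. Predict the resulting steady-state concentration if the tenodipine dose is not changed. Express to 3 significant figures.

The CYP2C19 pathway (13% of clearance) falls to 0.35× activity: 0.13 × 0.35 = 0.0455.
The CYP2C8 pathway (22% of clearance) increases to 3× activity: 0.22 × 3 = 0.66.
The CYP2C9 pathway (23% of clearance) is reduced to 0.06× activity: 0.23 × 0.06 = 0.0138.
The remaining 42% of clearance is unaffected.
Relative clearance = 0.0455 + 0.66 + 0.0138 + 0.42 = 1.1393.
New steady-state concentration = 58.2 / 1.1393 = 51.1 mg/L (concentration scales inversely with clearance).

51.1 mg/L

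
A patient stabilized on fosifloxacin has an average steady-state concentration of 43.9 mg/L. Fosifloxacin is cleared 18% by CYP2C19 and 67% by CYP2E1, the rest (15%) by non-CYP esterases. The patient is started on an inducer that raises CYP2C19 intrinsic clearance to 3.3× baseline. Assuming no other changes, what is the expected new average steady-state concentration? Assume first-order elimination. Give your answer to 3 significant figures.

CYP2C19: 0.18 × 3.3 = 0.594
CYP2E1: 0.67 (unchanged)
Other: 0.15 (unchanged)
Relative clearance = 0.594 + 0.67 + 0.15 = 1.414.
New average steady-state concentration = baseline ÷ relative clearance = 43.9 / 1.414 = 31.0 mg/L.

31.0 mg/L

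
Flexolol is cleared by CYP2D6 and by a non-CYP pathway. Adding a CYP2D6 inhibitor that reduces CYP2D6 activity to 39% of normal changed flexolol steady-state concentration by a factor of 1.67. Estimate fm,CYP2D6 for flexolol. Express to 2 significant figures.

0.66

Let x = fm,CYP2D6. Because steady-state concentration ∝ 1/CL, relative clearance fell to 1/1.67 = 0.5988.
Only the CYP2D6 route changed, so 0.5988 = x·0.39 + (1 − x), giving x = 0.66.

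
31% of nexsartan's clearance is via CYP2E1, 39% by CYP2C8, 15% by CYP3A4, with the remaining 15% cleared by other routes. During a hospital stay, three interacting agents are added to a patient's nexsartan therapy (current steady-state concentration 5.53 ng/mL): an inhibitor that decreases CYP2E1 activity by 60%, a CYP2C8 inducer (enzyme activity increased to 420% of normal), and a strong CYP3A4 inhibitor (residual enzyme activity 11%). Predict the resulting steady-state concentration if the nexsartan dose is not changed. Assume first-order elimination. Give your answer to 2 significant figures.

2.9 ng/mL

The CYP2E1 pathway (31% of clearance) falls to 0.4× activity: 0.31 × 0.4 = 0.124.
The CYP2C8 pathway (39% of clearance) is boosted to 4.2× activity: 0.39 × 4.2 = 1.638.
The CYP3A4 pathway (15% of clearance) drops to 0.11× activity: 0.15 × 0.11 = 0.0165.
The remaining 15% of clearance is unaffected.
Relative clearance = 0.124 + 1.638 + 0.0165 + 0.15 = 1.9285.
Steady-state concentration ∝ 1/CL: new value = 5.53 / 1.9285 = 2.9 ng/mL.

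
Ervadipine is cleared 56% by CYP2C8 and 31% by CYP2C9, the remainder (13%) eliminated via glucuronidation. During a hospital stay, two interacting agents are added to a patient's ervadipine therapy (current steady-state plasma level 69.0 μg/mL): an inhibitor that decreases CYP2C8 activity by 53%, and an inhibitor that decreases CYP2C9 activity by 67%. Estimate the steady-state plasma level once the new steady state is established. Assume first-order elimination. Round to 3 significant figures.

139 μg/mL

CYP2C8: 0.56 × 0.47 = 0.2632
CYP2C9: 0.31 × 0.33 = 0.1023
Other: 0.13 (unchanged)
New clearance relative to baseline: 0.2632 + 0.1023 + 0.13 = 0.4955.
Dividing the baseline by the relative clearance: 69.0 / 0.4955 = 139 μg/mL.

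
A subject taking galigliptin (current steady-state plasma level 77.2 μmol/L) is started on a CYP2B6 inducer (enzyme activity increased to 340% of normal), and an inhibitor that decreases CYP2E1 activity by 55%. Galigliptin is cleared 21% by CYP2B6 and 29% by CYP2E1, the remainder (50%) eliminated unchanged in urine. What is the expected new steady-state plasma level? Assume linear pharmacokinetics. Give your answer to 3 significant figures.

The CYP2B6 pathway (21% of clearance) is boosted to 3.4× activity: 0.21 × 3.4 = 0.714.
The CYP2E1 pathway (29% of clearance) drops to 0.45× activity: 0.29 × 0.45 = 0.1305.
The remaining 50% of clearance is unaffected.
Relative clearance = 0.714 + 0.1305 + 0.5 = 1.3445.
Steady-state plasma level ∝ 1/CL: new value = 77.2 / 1.3445 = 57.4 μmol/L.

57.4 μmol/L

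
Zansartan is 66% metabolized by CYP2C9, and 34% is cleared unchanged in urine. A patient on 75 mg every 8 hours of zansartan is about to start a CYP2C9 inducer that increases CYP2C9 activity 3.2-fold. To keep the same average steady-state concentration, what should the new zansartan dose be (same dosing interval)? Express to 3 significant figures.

184 mg

The CYP2C9 pathway (66% of clearance) rises to 3.2× activity: 0.66 × 3.2 = 2.112.
The remaining 34% of clearance is unaffected.
CL_new/CL_old = 2.112 + 0.34 = 2.452.
Css,avg = (dose rate)/CL, so holding Css fixed requires dose ∝ CL: 75 × 2.452 = 184 mg.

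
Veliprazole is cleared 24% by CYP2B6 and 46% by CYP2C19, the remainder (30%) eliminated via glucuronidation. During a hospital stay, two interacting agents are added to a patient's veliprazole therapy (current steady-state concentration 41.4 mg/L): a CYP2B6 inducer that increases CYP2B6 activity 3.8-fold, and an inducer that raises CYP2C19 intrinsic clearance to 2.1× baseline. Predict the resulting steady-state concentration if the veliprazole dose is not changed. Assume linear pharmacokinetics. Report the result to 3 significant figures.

19.0 mg/L

The CYP2B6 pathway (24% of clearance) increases to 3.8× activity: 0.24 × 3.8 = 0.912.
The CYP2C19 pathway (46% of clearance) increases to 2.1× activity: 0.46 × 2.1 = 0.966.
The remaining 30% of clearance is unaffected.
CL_new/CL_old = 0.912 + 0.966 + 0.3 = 2.178.
Dividing the baseline by the relative clearance: 41.4 / 2.178 = 19.0 mg/L.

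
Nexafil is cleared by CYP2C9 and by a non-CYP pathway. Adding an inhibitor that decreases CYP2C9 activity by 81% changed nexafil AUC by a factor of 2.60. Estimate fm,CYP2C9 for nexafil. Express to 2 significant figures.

CL'/CL = 1 / 2.60 = 0.3846
0.19·fm + (1 − fm) = 0.3846
fm = (0.3846 − 1) / (0.19 − 1) = 0.76

0.76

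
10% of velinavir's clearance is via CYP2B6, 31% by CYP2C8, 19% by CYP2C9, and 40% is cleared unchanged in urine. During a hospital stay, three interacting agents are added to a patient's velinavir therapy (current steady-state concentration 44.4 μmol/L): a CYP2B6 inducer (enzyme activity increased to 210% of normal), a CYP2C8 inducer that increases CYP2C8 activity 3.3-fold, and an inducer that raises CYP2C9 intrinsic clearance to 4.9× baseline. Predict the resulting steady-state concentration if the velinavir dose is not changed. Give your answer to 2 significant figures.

CYP2B6: 0.1 × 2.1 = 0.21
CYP2C8: 0.31 × 3.3 = 1.023
CYP2C9: 0.19 × 4.9 = 0.931
Other: 0.4 (unchanged)
New clearance relative to baseline: 0.21 + 1.023 + 0.931 + 0.4 = 2.564.
Steady-state concentration ∝ 1/CL: new value = 44.4 / 2.564 = 17 μmol/L.

17 μmol/L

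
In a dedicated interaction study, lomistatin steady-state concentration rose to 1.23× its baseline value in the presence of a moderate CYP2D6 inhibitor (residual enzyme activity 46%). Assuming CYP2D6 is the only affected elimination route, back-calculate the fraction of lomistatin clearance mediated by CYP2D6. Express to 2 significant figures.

0.35

Let x = fm,CYP2D6. Because steady-state concentration ∝ 1/CL, relative clearance fell to 1/1.23 = 0.813.
Only the CYP2D6 route changed, so 0.813 = x·0.46 + (1 − x), giving x = 0.35.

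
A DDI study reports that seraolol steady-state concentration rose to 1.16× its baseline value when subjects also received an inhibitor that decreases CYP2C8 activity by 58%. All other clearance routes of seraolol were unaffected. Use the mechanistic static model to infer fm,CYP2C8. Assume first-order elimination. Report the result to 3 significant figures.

0.238

CL'/CL = 1 / 1.16 = 0.8621
0.42·fm + (1 − fm) = 0.8621
fm = (0.8621 − 1) / (0.42 − 1) = 0.238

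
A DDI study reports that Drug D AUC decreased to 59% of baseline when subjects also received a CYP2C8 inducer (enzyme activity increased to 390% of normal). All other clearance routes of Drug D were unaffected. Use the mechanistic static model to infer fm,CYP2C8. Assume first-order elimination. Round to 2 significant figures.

Call the CYP2C8 fraction fm. After the interaction, CL_new/CL_old = fm × 3.9 + (1 − fm).
AUC ratio = 1 / (new CL fraction), so new CL fraction = 1 / 0.590 = 1.695.
fm × 3.9 + 1 − fm = 1.695  ⇒  fm × (3.9 − 1) = 0.6949  ⇒  fm = 0.24.

0.24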